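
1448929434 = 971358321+477571113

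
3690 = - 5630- - 9320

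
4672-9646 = -4974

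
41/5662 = 41/5662 = 0.01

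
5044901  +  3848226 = 8893127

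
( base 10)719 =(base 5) 10334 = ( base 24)15N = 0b1011001111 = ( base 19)1IG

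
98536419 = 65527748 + 33008671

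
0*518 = 0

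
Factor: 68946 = 2^1*3^1*11491^1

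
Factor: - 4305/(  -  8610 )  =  1/2  =  2^( - 1 ) 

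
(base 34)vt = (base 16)43b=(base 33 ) WR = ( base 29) 18a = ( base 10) 1083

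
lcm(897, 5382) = 5382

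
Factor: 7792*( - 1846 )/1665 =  - 2^5 * 3^( - 2)*5^( -1)*13^1 * 37^(-1)*71^1*487^1= - 14384032/1665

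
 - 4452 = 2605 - 7057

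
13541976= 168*80607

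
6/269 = 6/269 = 0.02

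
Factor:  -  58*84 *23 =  - 2^3*3^1*7^1*23^1*  29^1 = - 112056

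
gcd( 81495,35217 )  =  9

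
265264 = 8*33158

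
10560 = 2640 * 4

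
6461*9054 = 58497894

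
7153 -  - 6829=13982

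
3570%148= 18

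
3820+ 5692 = 9512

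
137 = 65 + 72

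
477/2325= 159/775  =  0.21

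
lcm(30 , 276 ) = 1380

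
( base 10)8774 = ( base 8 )21106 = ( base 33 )81T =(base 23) gdb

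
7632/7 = 1090 + 2/7 = 1090.29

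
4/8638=2/4319 = 0.00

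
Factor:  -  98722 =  - 2^1*13^1*3797^1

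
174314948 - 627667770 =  - 453352822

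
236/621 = 236/621 =0.38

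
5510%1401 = 1307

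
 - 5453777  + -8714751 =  - 14168528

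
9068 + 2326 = 11394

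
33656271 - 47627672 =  - 13971401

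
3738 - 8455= - 4717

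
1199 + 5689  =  6888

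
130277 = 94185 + 36092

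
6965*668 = 4652620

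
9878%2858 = 1304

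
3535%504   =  7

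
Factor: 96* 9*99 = 2^5*3^5 * 11^1 = 85536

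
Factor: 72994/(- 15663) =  - 2^1 * 3^(  -  1) * 23^( - 1)*227^ (-1 )*36497^1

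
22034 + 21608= 43642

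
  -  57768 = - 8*7221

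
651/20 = 32 + 11/20= 32.55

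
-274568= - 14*19612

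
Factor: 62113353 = 3^1*1171^1*17681^1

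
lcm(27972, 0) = 0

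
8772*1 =8772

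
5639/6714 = 5639/6714 = 0.84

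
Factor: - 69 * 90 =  - 2^1*3^3*5^1*23^1 = - 6210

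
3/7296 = 1/2432 = 0.00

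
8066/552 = 14 + 169/276 = 14.61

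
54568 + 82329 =136897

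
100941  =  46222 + 54719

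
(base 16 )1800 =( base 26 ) 928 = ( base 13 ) 2a48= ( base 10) 6144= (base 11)4686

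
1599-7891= - 6292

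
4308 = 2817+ 1491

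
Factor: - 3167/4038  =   - 2^(-1)*3^(-1)*673^( - 1)*3167^1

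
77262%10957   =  563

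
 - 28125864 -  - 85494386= 57368522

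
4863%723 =525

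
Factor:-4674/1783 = -2^1 * 3^1*19^1*41^1*1783^(-1)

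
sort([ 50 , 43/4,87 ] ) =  [43/4 , 50,87 ]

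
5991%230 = 11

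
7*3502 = 24514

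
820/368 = 205/92 =2.23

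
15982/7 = 15982/7= 2283.14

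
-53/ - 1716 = 53/1716 = 0.03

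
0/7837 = 0 = 0.00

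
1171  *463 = 542173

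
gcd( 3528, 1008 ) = 504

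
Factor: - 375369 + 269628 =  - 105741 = - 3^2*  31^1*379^1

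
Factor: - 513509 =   -  513509^1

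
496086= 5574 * 89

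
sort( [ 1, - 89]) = [ - 89,1]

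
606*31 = 18786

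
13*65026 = 845338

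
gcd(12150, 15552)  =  486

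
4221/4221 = 1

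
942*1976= 1861392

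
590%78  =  44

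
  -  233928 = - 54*4332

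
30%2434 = 30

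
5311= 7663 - 2352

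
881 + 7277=8158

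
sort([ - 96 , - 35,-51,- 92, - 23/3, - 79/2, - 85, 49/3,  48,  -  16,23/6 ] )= [-96, - 92, - 85, - 51, - 79/2, - 35,  -  16,- 23/3,23/6, 49/3, 48 ] 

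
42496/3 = 14165 + 1/3 = 14165.33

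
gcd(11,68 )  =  1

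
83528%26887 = 2867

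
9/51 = 3/17 = 0.18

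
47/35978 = 47/35978 = 0.00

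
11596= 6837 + 4759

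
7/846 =7/846 = 0.01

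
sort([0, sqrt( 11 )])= [ 0, sqrt( 11) ]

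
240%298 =240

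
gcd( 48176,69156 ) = 4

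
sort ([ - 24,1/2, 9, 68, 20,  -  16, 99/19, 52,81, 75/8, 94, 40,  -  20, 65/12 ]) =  [-24,- 20, - 16 , 1/2, 99/19, 65/12, 9, 75/8,20, 40 , 52, 68, 81, 94 ] 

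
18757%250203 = 18757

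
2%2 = 0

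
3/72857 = 3/72857 = 0.00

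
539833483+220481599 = 760315082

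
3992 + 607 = 4599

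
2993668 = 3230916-237248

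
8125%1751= 1121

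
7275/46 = 7275/46 = 158.15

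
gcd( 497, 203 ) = 7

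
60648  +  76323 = 136971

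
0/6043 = 0  =  0.00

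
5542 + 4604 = 10146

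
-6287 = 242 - 6529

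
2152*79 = 170008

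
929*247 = 229463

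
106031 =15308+90723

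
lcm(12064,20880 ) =542880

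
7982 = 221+7761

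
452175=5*90435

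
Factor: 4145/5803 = 5^1*7^( - 1 ) = 5/7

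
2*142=284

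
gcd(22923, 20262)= 3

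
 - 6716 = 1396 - 8112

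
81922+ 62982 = 144904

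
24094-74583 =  - 50489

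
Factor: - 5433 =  -3^1*1811^1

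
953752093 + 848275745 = 1802027838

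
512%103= 100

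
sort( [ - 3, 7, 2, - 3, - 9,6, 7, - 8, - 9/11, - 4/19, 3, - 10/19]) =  [ - 9, - 8,-3, - 3, - 9/11, - 10/19, - 4/19, 2, 3 , 6, 7, 7 ]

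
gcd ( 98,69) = 1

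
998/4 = 249 + 1/2 = 249.50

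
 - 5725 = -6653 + 928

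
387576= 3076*126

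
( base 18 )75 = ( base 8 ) 203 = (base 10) 131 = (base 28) 4j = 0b10000011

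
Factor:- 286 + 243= - 43^1  =  - 43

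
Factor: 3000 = 2^3*3^1 * 5^3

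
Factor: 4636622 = 2^1*2318311^1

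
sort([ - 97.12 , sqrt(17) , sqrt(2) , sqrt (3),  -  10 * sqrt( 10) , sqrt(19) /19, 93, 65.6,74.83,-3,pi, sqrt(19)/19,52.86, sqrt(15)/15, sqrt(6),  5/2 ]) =[ - 97.12,-10*sqrt(10), - 3,  sqrt( 19)/19,sqrt(19)/19, sqrt(15) /15, sqrt(2),sqrt(3), sqrt (6), 5/2, pi,sqrt (17), 52.86, 65.6, 74.83,93]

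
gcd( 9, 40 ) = 1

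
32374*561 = 18161814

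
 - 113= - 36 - 77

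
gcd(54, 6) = 6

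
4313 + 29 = 4342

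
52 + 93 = 145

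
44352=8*5544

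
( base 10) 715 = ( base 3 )222111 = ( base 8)1313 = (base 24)15j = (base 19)1ic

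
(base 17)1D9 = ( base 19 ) 186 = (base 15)249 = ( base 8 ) 1007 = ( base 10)519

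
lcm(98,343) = 686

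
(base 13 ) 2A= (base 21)1F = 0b100100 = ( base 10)36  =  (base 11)33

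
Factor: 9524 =2^2*2381^1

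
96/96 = 1 = 1.00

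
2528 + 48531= 51059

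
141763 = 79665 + 62098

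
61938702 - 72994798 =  - 11056096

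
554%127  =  46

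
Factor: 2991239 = 2991239^1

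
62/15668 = 31/7834=0.00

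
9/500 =9/500 =0.02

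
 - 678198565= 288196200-966394765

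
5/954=5/954 = 0.01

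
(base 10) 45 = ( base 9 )50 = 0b101101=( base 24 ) 1l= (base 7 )63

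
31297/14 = 4471/2 = 2235.50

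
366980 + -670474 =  - 303494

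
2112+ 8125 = 10237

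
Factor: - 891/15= - 297/5  =  -3^3*5^ ( - 1)*11^1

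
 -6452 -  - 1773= - 4679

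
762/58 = 13+ 4/29 =13.14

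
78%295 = 78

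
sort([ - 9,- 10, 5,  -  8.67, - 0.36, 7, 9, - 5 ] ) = [ - 10,  -  9,  -  8.67,  -  5, - 0.36, 5, 7, 9]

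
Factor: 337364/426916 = 7^( - 1) * 19^1*23^1*79^( - 1 ) = 437/553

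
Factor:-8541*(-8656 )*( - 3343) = -247150985328 = -  2^4*3^2 * 13^1*73^1*541^1*3343^1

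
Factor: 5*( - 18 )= -2^1*3^2*5^1 = -90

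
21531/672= 7177/224 = 32.04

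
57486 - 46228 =11258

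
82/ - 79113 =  - 82/79113  =  - 0.00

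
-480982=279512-760494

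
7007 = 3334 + 3673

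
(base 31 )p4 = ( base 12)54B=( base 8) 1413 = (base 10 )779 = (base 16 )30B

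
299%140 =19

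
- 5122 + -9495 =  - 14617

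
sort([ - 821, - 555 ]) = [ - 821, - 555]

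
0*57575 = 0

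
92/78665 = 92/78665 = 0.00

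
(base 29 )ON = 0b1011001111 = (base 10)719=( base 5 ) 10334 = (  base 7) 2045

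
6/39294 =1/6549 = 0.00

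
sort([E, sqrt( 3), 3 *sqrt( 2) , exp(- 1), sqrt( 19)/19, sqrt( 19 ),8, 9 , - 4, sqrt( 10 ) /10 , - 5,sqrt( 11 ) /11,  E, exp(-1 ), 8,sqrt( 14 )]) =[ - 5, - 4,sqrt( 19) /19,  sqrt(11)/11,sqrt(10 ) /10,exp( - 1), exp( - 1 ),sqrt (3), E, E,  sqrt( 14 ),3*sqrt(2 ), sqrt( 19 ),8,  8 , 9]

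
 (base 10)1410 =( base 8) 2602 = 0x582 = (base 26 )226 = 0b10110000010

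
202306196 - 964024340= -761718144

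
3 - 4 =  - 1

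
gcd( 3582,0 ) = 3582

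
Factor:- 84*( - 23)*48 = 92736=2^6*3^2*7^1*23^1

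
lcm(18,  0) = 0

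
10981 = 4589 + 6392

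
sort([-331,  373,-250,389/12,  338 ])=[-331 ,-250, 389/12, 338,373] 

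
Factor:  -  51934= - 2^1*23^1*1129^1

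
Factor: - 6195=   -  3^1*5^1*7^1*59^1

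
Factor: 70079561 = 31^1*2260631^1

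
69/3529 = 69/3529=0.02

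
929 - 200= 729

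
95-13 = 82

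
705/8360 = 141/1672=0.08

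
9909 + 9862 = 19771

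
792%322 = 148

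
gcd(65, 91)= 13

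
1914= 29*66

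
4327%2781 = 1546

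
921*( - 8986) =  - 8276106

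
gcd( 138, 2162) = 46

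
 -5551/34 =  -5551/34 = - 163.26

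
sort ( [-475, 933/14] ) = [ -475 , 933/14]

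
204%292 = 204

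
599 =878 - 279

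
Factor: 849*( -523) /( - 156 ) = 2^( - 2 ) * 13^( - 1) *283^1*523^1  =  148009/52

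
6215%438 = 83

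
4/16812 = 1/4203 = 0.00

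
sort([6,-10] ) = [ - 10,6]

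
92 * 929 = 85468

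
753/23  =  32 + 17/23 = 32.74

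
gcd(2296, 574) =574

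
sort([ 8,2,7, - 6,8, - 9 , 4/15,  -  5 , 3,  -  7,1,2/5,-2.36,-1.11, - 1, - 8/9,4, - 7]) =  [ -9,-7,-7, - 6, - 5, - 2.36,-1.11, - 1,  -  8/9,4/15, 2/5,1 , 2,3,4,7,8,8 ]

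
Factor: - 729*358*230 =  - 2^2*3^6*5^1*23^1*179^1 = - 60025860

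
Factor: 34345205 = 5^1*67^1* 102523^1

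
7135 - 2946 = 4189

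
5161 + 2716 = 7877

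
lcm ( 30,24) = 120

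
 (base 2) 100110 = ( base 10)38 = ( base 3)1102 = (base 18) 22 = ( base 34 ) 14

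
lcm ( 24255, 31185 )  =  218295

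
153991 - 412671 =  - 258680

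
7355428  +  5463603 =12819031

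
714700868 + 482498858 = 1197199726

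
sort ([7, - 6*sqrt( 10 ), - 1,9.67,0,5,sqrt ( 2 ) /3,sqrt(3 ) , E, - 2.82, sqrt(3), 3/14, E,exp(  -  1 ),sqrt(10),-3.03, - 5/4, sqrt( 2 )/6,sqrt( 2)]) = [ - 6*sqrt (10 ), - 3.03, -2.82, - 5/4, - 1, 0,3/14,sqrt( 2 ) /6, exp ( - 1),sqrt(2)/3, sqrt(2), sqrt(3),sqrt( 3 ),E, E,sqrt( 10), 5 , 7,9.67]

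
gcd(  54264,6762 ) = 42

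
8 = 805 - 797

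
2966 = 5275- 2309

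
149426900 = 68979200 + 80447700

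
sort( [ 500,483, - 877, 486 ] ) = [ - 877 , 483, 486,500 ]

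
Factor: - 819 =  - 3^2*7^1* 13^1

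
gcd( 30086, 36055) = 1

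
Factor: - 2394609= - 3^1  *  7^1*101^1*1129^1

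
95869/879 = 95869/879=   109.07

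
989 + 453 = 1442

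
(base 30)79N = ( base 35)5DD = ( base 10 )6593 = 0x19C1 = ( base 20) g9d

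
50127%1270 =597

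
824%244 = 92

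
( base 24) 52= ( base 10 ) 122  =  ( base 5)442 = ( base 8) 172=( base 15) 82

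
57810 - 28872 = 28938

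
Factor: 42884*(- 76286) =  - 2^3*7^1*71^1*151^1 *5449^1=-  3271448824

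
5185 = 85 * 61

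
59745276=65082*918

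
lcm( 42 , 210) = 210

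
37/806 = 37/806=0.05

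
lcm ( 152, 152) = 152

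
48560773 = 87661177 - 39100404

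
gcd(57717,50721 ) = 1749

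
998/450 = 499/225 = 2.22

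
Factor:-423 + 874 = 451  =  11^1*41^1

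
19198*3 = 57594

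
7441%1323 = 826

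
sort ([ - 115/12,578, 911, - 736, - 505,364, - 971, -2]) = [ - 971,  -  736, - 505, - 115/12,- 2,364,578,911]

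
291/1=291 = 291.00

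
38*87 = 3306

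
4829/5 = 965 + 4/5 = 965.80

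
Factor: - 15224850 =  - 2^1*3^2*5^2 * 23^1*1471^1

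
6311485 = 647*9755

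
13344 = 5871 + 7473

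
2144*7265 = 15576160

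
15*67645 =1014675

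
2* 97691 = 195382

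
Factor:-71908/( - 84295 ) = 2^2*5^( - 1) * 23^( - 1 )*733^( - 1)*17977^1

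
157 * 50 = 7850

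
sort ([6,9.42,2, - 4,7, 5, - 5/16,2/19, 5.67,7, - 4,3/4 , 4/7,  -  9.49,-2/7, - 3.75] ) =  [ - 9.49,-4, - 4 , - 3.75, - 5/16, - 2/7,2/19,4/7,3/4,2, 5, 5.67,6 , 7,7, 9.42 ]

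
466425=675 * 691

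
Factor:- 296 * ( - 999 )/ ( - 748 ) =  - 2^1*3^3*11^( - 1)*17^( - 1)*37^2 = - 73926/187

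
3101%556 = 321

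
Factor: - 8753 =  - 8753^1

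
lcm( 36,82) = 1476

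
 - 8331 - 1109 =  - 9440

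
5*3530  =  17650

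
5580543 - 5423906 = 156637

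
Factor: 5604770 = 2^1 * 5^1*560477^1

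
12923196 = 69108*187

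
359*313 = 112367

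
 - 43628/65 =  - 672 + 4/5 = - 671.20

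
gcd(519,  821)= 1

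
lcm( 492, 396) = 16236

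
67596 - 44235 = 23361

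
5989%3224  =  2765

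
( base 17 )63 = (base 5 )410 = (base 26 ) 41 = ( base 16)69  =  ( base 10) 105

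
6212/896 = 6+209/224 = 6.93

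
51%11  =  7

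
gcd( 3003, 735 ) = 21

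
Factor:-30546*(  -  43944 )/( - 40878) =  - 2^3*757^( - 1)*1697^1 * 1831^1  =  -24857656/757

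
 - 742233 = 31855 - 774088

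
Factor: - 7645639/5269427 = - 41^1 * 186479^1*5269427^(  -  1)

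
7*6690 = 46830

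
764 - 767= - 3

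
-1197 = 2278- 3475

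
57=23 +34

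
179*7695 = 1377405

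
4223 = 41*103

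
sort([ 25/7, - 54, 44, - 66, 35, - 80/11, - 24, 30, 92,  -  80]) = [-80, - 66, - 54,-24, - 80/11, 25/7, 30 , 35,44, 92]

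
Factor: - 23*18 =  - 414=   - 2^1 * 3^2*23^1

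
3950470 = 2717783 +1232687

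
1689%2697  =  1689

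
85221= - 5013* ( - 17)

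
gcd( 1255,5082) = 1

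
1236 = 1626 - 390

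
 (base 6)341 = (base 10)133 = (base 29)4h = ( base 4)2011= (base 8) 205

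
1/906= 1/906 = 0.00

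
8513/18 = 472  +  17/18 = 472.94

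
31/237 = 31/237 = 0.13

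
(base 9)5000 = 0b111000111101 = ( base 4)320331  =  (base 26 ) 5a5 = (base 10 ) 3645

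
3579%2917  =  662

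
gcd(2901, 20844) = 3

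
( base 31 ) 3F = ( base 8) 154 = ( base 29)3l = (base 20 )58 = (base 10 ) 108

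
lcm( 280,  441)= 17640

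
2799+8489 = 11288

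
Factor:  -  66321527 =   -  79^1*757^1 * 1109^1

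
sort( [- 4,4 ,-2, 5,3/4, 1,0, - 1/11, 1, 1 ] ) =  [ - 4,-2, - 1/11, 0,3/4, 1,1, 1, 4,5 ]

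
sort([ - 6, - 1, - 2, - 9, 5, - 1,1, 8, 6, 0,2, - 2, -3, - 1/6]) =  [ - 9, - 6, - 3,-2, - 2, - 1, - 1, - 1/6,0,1,  2,  5, 6, 8]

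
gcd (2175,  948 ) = 3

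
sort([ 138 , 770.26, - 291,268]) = [ - 291,138, 268,770.26 ] 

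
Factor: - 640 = -2^7*5^1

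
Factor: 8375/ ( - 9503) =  - 5^3*13^ ( - 1)*17^(-1 )*43^( - 1 )*67^1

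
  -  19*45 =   -  855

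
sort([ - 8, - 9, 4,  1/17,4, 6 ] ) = [ - 9, - 8, 1/17, 4, 4,6]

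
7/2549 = 7/2549 = 0.00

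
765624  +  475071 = 1240695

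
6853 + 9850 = 16703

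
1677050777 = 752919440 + 924131337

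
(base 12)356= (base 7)1311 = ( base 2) 111110010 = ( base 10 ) 498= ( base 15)233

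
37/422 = 37/422 =0.09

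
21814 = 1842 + 19972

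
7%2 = 1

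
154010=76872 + 77138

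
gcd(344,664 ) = 8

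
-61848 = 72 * (-859 )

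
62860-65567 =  - 2707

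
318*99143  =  31527474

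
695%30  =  5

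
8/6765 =8/6765 = 0.00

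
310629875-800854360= - 490224485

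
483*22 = 10626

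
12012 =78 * 154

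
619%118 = 29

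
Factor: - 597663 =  - 3^2* 11^1*6037^1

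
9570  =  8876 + 694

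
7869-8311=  - 442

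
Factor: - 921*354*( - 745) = 2^1 * 3^2*  5^1*59^1*149^1*307^1 = 242895330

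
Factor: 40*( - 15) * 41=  - 24600=- 2^3*3^1 * 5^2*41^1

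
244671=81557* 3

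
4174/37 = 112 + 30/37 = 112.81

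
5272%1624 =400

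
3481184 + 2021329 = 5502513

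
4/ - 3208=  - 1 + 801/802 =-0.00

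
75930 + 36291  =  112221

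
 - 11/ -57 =11/57 =0.19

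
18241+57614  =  75855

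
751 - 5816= - 5065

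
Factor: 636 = 2^2 * 3^1*53^1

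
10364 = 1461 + 8903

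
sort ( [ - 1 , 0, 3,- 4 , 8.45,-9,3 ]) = [ -9, - 4,-1,0,3,3 , 8.45]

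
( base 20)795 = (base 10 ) 2985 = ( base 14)1133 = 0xBA9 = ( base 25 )4JA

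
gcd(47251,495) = 1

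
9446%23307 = 9446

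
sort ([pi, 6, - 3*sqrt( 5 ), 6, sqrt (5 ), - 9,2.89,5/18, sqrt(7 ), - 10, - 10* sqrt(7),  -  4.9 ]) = [ - 10*sqrt(7), - 10, - 9, - 3*sqrt(5 ), - 4.9, 5/18 , sqrt( 5), sqrt(7), 2.89,pi, 6,6] 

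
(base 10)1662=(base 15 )75c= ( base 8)3176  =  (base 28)23a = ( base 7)4563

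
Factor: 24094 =2^1*7^1*1721^1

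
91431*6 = 548586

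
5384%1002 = 374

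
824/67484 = 206/16871 = 0.01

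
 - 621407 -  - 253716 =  - 367691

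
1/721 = 1/721 = 0.00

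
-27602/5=  -  5521 + 3/5  =  - 5520.40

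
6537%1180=637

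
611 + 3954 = 4565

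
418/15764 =209/7882 =0.03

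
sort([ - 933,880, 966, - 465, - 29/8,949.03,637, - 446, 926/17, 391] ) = [-933, - 465, - 446, - 29/8, 926/17,  391, 637, 880, 949.03,966 ]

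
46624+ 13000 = 59624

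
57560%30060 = 27500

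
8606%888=614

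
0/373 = 0= 0.00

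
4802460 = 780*6157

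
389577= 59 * 6603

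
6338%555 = 233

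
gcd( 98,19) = 1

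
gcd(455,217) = 7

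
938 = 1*938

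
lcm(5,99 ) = 495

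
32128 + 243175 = 275303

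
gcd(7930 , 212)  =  2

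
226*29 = 6554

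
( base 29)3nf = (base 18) 9g1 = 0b110010000101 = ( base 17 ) B19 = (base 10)3205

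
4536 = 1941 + 2595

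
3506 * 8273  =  29005138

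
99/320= 99/320 = 0.31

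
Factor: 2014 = 2^1 *19^1 * 53^1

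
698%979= 698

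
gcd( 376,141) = 47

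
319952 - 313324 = 6628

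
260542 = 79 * 3298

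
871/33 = 871/33 = 26.39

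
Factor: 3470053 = 29^1*119657^1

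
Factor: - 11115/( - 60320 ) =171/928  =  2^( - 5)*3^2*19^1*29^( - 1 ) 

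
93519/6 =31173/2 = 15586.50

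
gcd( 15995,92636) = 1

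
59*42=2478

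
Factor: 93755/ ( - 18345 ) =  - 18751/3669= - 3^( - 1 )*17^1 * 1103^1*1223^( -1 )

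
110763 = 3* 36921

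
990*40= 39600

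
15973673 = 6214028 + 9759645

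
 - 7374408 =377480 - 7751888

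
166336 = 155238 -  - 11098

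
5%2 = 1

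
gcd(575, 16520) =5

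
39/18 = 2 + 1/6 = 2.17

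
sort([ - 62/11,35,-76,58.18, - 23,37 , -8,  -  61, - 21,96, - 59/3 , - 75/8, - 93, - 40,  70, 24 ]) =[ - 93,-76, - 61, - 40,-23, - 21, - 59/3, - 75/8,  -  8,-62/11,24,35, 37, 58.18,  70 , 96] 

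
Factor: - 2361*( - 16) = 2^4*3^1 * 787^1=37776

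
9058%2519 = 1501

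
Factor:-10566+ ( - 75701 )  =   - 86267 = - 281^1*307^1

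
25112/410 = 12556/205 = 61.25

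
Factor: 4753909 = 41^1*47^1*2467^1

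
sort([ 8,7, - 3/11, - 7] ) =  [ - 7, - 3/11,7, 8]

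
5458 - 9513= - 4055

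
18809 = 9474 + 9335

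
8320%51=7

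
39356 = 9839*4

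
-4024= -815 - 3209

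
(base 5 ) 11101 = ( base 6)3332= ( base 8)1410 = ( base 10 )776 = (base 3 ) 1001202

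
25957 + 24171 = 50128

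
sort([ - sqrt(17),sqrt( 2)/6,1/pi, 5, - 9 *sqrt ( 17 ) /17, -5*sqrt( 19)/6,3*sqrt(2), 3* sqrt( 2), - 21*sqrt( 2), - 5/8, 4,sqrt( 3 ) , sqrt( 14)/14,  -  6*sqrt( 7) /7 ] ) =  [ - 21*sqrt(2), - sqrt( 17 ), - 5 * sqrt(19)/6,-6*sqrt( 7)/7, - 9*sqrt(17 )/17, - 5/8,sqrt(2)/6 , sqrt( 14) /14, 1/pi, sqrt(3),4, 3 * sqrt(2),3*  sqrt( 2),5 ]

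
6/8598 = 1/1433 = 0.00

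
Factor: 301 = 7^1 *43^1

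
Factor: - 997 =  - 997^1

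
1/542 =1/542 = 0.00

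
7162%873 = 178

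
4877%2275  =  327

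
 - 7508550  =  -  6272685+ - 1235865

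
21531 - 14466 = 7065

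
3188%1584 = 20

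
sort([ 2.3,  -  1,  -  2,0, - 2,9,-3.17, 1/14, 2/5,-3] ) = [ - 3.17,-3, - 2, - 2,  -  1,0,1/14,2/5, 2.3,9] 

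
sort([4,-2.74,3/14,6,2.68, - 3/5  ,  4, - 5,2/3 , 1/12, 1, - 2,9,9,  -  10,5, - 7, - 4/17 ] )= [ - 10, - 7 ,-5, - 2.74,- 2, - 3/5, - 4/17, 1/12, 3/14, 2/3, 1, 2.68,4 , 4,5, 6, 9,9 ]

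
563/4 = 563/4 = 140.75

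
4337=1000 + 3337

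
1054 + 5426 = 6480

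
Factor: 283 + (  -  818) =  - 5^1*107^1=- 535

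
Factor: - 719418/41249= -2^1*3^1 *7^2*13^ ( - 1)*19^( - 1)*167^( - 1)*2447^1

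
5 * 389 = 1945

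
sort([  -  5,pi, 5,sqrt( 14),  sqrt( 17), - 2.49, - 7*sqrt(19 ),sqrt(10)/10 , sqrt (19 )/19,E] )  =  [ - 7*sqrt(19 ) , - 5,-2.49,sqrt(19 ) /19,sqrt ( 10)/10,E,pi, sqrt(14),sqrt( 17) , 5 ] 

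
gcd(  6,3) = 3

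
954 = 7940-6986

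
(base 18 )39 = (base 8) 77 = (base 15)43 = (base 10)63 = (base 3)2100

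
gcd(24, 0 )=24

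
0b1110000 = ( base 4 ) 1300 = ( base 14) 80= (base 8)160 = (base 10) 112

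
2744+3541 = 6285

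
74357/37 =2009 + 24/37 = 2009.65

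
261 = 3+258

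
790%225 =115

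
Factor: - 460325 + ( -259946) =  - 19^1 * 167^1*227^1 = - 720271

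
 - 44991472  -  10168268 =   -  55159740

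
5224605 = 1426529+3798076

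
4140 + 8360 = 12500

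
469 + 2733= 3202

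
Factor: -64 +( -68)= - 2^2*3^1  *11^1 = - 132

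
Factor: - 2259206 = -2^1*1129603^1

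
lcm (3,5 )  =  15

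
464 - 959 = - 495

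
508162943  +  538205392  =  1046368335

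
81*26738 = 2165778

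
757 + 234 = 991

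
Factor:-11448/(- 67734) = 2^2*3^1*71^( - 1 ) = 12/71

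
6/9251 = 6/9251 = 0.00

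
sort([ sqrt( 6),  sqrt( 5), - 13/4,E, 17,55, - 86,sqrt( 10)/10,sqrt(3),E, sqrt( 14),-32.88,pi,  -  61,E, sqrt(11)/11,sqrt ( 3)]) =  [  -  86,  -  61, -32.88,-13/4,sqrt ( 11) /11, sqrt(10 ) /10,sqrt( 3),sqrt ( 3 ),sqrt( 5), sqrt(6 ), E,E, E,pi,sqrt(14 ),17,55] 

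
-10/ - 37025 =2/7405 =0.00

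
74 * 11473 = 849002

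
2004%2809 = 2004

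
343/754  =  343/754 = 0.45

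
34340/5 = 6868 = 6868.00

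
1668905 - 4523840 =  - 2854935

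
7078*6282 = 44463996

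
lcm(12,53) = 636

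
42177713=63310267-21132554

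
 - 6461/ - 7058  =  6461/7058 = 0.92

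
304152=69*4408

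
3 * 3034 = 9102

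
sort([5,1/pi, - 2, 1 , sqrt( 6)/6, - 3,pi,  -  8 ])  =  [ - 8, - 3, - 2,1/pi,sqrt(6)/6,1,pi, 5]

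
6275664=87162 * 72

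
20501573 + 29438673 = 49940246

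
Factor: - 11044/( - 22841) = 2^2*7^( - 1 )*11^1*13^(-1 )= 44/91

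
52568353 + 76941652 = 129510005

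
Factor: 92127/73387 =3^1*7^1*41^1 * 107^1* 73387^(-1) 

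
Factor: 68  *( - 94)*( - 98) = 626416  =  2^4 * 7^2 * 17^1*47^1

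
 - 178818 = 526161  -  704979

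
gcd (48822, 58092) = 618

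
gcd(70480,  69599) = 881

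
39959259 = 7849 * 5091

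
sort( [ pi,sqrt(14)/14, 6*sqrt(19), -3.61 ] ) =[ - 3.61,sqrt( 14 ) /14,pi,6*sqrt( 19 )]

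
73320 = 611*120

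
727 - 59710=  - 58983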